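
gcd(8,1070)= 2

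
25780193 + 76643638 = 102423831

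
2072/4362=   1036/2181 = 0.48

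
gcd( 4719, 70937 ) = 1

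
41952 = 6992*6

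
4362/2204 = 1+1079/1102 = 1.98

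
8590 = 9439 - 849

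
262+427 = 689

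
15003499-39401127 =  - 24397628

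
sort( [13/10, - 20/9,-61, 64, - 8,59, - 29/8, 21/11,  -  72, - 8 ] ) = [- 72 , - 61, - 8,- 8, - 29/8, - 20/9, 13/10 , 21/11, 59, 64 ] 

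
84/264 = 7/22 = 0.32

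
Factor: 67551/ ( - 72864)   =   - 2^( - 5 )*3^( - 1)*89^1 = - 89/96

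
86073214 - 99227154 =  - 13153940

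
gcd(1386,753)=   3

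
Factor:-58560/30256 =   -  2^2 * 3^1*5^1*31^(-1 ) = - 60/31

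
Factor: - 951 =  - 3^1*317^1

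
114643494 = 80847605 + 33795889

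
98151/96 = 1022 + 13/32=1022.41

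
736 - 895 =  - 159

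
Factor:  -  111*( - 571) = 3^1*37^1*571^1 = 63381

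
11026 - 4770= 6256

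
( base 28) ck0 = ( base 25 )FNI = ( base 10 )9968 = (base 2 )10011011110000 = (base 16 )26f0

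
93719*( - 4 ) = -374876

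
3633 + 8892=12525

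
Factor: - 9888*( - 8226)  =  81338688 = 2^6*3^3*103^1*457^1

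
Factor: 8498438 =2^1 * 13^1*326863^1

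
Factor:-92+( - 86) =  - 2^1*89^1 = - 178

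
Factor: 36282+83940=2^1*3^2*6679^1 = 120222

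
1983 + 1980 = 3963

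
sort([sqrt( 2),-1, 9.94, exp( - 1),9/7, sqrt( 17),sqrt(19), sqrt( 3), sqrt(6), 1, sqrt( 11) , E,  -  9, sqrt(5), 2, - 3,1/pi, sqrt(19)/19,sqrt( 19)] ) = [  -  9,- 3, - 1, sqrt(19)/19, 1/pi, exp( - 1),1, 9/7, sqrt(2) , sqrt ( 3), 2, sqrt( 5 ),sqrt(6), E, sqrt( 11 ), sqrt( 17), sqrt( 19) , sqrt(19), 9.94]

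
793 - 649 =144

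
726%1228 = 726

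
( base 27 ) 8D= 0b11100101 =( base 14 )125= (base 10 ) 229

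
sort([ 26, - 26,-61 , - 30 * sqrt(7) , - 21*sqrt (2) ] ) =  [ -30  *sqrt( 7), - 61, - 21*sqrt( 2) , - 26  ,  26] 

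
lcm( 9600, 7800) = 124800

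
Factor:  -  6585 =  -3^1*5^1* 439^1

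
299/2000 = 299/2000 = 0.15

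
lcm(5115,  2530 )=235290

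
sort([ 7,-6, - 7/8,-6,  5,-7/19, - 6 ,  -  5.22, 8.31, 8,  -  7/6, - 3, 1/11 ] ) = [-6 ,-6,-6,- 5.22, - 3,-7/6, - 7/8,-7/19, 1/11, 5,7, 8, 8.31]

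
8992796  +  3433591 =12426387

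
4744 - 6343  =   - 1599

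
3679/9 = 408 + 7/9= 408.78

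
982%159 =28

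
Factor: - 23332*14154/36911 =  - 47177304/5273=- 2^3*3^1*19^1*307^1*337^1*5273^( - 1 ) 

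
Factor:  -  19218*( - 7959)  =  152956062 = 2^1*3^2 * 7^1*379^1*3203^1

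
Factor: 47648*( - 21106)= - 1005658688 = - 2^6*61^1* 173^1*1489^1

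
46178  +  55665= 101843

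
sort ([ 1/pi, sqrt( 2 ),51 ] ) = [ 1/pi,sqrt( 2),51] 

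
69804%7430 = 2934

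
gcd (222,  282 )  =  6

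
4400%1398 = 206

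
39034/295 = 132 + 94/295 = 132.32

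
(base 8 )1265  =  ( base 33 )L0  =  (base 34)KD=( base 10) 693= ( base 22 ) 19b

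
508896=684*744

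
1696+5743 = 7439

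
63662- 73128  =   - 9466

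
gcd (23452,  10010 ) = 286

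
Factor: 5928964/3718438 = 2^1*29^( - 1 )*61^( - 1)*67^1*1051^(  -  1)*22123^1 = 2964482/1859219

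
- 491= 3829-4320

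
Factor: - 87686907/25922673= - 4175567/1234413=- 3^( - 3) * 11^1 * 131^( - 1 ) * 349^( - 1)*379597^1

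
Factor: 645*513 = 330885= 3^4*5^1*19^1*43^1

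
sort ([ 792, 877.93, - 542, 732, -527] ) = [ - 542,-527, 732, 792,877.93 ] 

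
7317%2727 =1863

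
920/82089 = 920/82089 = 0.01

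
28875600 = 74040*390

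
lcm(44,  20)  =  220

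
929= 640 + 289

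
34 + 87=121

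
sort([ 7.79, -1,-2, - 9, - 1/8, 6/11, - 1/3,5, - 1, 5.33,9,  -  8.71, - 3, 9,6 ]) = [ - 9,-8.71, - 3, - 2, - 1,-1, - 1/3,- 1/8,6/11, 5 , 5.33, 6, 7.79,9,9 ]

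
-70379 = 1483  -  71862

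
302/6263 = 302/6263 = 0.05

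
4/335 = 4/335 = 0.01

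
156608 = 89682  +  66926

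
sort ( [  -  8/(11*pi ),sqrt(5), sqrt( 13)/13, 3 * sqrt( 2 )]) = [  -  8/( 11*pi ), sqrt (13)/13 , sqrt(5), 3*sqrt( 2 )]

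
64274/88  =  730+17/44  =  730.39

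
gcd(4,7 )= 1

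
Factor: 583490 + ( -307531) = 275959 = 163^1*1693^1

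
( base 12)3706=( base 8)14066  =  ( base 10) 6198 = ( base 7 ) 24033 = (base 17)147A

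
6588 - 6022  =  566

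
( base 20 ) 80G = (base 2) 110010010000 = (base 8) 6220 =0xC90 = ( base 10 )3216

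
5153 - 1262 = 3891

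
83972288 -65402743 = 18569545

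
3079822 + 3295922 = 6375744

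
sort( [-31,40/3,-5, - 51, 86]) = [ - 51, - 31 ,- 5,40/3,86 ]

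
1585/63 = 1585/63 = 25.16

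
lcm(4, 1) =4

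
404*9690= 3914760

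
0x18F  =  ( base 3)112210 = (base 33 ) C3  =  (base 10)399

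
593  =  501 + 92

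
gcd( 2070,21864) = 6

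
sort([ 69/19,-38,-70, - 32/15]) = [ - 70, - 38 ,  -  32/15, 69/19]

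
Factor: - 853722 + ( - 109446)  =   - 963168= - 2^5*3^1* 79^1 * 127^1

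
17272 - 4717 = 12555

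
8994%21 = 6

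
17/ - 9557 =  - 17/9557 = - 0.00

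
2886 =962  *3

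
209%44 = 33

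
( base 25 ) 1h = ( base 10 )42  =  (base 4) 222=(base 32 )1a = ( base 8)52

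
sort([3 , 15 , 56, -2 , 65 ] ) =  [ - 2 , 3 , 15, 56,65]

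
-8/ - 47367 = 8/47367= 0.00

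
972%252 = 216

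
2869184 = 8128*353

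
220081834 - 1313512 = 218768322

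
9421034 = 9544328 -123294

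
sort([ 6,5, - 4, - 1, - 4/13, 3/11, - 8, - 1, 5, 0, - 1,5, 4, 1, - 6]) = [-8,-6, - 4, - 1, - 1,-1, - 4/13 , 0, 3/11,1, 4,5, 5, 5,6 ]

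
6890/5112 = 3445/2556 = 1.35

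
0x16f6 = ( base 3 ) 22001201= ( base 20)edi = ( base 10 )5878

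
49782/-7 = -49782/7 = - 7111.71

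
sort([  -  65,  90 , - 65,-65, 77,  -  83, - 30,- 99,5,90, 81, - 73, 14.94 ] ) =[  -  99, - 83, - 73, - 65, - 65, - 65 ,  -  30,5, 14.94, 77, 81, 90,90 ]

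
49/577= 49/577  =  0.08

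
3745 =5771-2026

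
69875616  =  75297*928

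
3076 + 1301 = 4377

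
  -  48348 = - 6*8058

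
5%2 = 1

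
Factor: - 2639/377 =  - 7^1 = -  7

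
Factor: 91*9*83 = 67977 = 3^2 * 7^1*13^1*83^1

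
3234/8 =404 + 1/4 = 404.25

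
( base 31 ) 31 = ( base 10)94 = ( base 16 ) 5E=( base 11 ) 86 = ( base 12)7A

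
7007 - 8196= - 1189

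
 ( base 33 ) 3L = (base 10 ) 120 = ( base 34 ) 3i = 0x78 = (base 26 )4G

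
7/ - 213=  - 1+ 206/213 = -0.03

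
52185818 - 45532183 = 6653635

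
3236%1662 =1574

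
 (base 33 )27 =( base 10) 73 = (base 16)49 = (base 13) 58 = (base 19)3G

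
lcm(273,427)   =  16653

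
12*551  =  6612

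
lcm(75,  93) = 2325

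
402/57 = 7  +  1/19 = 7.05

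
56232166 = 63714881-7482715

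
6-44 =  - 38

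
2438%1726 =712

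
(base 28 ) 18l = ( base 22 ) 22h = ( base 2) 10000000101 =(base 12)719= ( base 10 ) 1029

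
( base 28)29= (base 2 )1000001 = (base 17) 3e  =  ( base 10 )65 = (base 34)1v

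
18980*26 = 493480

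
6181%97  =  70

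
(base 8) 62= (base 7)101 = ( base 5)200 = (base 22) 26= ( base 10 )50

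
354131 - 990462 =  - 636331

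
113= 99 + 14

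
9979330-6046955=3932375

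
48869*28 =1368332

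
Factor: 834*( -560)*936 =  - 2^8*3^3*5^1*7^1*13^1 * 139^1 = -437149440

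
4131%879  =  615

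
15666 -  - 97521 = 113187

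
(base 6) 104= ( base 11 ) 37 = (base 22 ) 1I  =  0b101000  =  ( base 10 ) 40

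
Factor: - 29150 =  - 2^1 * 5^2*11^1*53^1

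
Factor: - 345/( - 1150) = 3/10 =2^( - 1)*3^1*5^ ( - 1 ) 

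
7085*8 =56680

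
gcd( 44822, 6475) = 1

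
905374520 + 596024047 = 1501398567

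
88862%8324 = 5622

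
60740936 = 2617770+58123166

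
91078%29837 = 1567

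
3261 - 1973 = 1288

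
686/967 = 686/967=0.71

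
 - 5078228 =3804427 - 8882655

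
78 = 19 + 59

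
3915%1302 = 9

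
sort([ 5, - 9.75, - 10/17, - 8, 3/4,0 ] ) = [ - 9.75, - 8, - 10/17, 0,  3/4 , 5 ] 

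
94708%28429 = 9421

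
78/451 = 78/451 = 0.17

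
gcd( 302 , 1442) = 2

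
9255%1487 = 333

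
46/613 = 46/613 = 0.08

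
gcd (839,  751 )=1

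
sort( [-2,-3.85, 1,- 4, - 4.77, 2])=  [ - 4.77, - 4, - 3.85,-2, 1, 2]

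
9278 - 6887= 2391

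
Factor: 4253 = 4253^1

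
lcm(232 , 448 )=12992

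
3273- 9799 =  -6526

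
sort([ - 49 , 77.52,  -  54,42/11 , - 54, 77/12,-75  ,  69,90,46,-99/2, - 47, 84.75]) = [ - 75, - 54, - 54, -99/2,  -  49, - 47,42/11,77/12,46,  69, 77.52,84.75, 90] 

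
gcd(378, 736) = 2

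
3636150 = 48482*75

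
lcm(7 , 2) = 14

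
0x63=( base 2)1100011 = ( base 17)5E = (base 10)99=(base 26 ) 3L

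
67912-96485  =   - 28573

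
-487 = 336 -823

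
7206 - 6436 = 770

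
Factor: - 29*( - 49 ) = 7^2*29^1 = 1421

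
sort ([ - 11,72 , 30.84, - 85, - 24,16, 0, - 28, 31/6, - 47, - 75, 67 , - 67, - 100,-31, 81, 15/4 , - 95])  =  [ - 100 ,-95, - 85, - 75, - 67 ,-47, - 31,-28, - 24, - 11, 0, 15/4, 31/6,16, 30.84,67, 72, 81] 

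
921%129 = 18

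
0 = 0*51867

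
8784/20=2196/5 =439.20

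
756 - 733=23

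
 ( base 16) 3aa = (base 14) 4B0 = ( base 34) rk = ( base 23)1hi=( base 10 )938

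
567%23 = 15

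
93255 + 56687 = 149942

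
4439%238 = 155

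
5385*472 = 2541720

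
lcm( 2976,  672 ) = 20832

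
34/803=34/803 = 0.04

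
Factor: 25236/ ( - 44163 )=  - 2^2*7^( - 1 ) = - 4/7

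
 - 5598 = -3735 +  - 1863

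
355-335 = 20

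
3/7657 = 3/7657=0.00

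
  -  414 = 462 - 876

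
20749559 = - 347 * ( -59797) 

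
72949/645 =113 + 64/645 = 113.10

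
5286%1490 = 816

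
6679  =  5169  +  1510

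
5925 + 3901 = 9826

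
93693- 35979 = 57714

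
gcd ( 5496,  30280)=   8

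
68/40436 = 17/10109 = 0.00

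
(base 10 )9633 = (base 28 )C81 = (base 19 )17D0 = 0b10010110100001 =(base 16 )25a1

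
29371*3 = 88113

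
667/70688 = 667/70688 = 0.01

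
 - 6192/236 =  - 27 + 45/59 = - 26.24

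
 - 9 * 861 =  - 7749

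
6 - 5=1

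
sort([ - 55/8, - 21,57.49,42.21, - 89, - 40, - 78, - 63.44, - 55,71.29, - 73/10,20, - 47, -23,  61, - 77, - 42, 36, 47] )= [ - 89, - 78, - 77,  -  63.44, - 55, -47, - 42, - 40,-23, - 21, - 73/10, - 55/8,20, 36, 42.21,47,  57.49,  61,71.29 ]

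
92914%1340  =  454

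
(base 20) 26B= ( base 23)1HB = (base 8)1643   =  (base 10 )931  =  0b1110100011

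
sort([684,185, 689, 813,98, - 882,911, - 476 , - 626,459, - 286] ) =[ - 882, - 626, - 476, - 286, 98,185 , 459,684,689,813,911] 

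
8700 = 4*2175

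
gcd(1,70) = 1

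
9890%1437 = 1268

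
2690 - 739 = 1951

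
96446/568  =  169+227/284 = 169.80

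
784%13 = 4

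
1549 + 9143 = 10692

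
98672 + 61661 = 160333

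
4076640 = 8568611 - 4491971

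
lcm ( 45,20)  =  180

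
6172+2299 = 8471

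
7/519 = 7/519 =0.01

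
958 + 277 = 1235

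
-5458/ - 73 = 74 + 56/73 = 74.77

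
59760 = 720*83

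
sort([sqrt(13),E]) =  [E,sqrt( 13)]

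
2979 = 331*9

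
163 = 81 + 82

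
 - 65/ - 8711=65/8711=0.01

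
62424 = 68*918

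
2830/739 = 3 + 613/739 = 3.83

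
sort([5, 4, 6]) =[ 4, 5, 6] 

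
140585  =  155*907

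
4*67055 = 268220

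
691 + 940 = 1631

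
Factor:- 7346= - 2^1*3673^1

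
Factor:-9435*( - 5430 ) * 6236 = 319483063800 = 2^3*3^2*5^2*17^1*37^1*181^1*1559^1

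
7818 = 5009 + 2809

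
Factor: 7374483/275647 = 3^4*181^1*373^ ( - 1 )*503^1*739^( - 1 ) 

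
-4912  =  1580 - 6492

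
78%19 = 2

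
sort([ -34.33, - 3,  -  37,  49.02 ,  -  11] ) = [ - 37,-34.33, - 11,-3,  49.02]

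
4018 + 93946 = 97964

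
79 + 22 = 101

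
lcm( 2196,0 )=0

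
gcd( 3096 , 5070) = 6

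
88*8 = 704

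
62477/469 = 133 + 100/469 =133.21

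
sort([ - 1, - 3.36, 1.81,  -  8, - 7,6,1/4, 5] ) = [-8, - 7, - 3.36, - 1, 1/4, 1.81,5, 6]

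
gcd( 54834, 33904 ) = 26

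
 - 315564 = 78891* ( - 4)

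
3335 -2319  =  1016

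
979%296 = 91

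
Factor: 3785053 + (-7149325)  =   - 3364272 = -2^4*3^2*61^1*383^1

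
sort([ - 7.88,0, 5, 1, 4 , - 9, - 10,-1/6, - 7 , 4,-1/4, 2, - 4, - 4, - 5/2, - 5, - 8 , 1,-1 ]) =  [ - 10, - 9, - 8, - 7.88 , - 7, - 5,-4, - 4, - 5/2 , - 1, - 1/4, - 1/6, 0,  1, 1, 2, 4, 4,5] 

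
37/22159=37/22159 = 0.00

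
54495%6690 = 975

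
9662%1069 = 41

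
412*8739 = 3600468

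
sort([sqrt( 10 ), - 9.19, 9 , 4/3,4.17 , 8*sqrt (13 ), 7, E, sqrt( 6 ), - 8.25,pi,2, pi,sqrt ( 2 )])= [ - 9.19, - 8.25,4/3,sqrt ( 2) , 2,sqrt(6),E,pi,pi , sqrt( 10)  ,  4.17,7,9,8*sqrt (13) ] 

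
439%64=55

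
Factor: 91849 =53^1*1733^1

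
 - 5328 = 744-6072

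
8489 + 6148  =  14637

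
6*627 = 3762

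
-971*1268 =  - 1231228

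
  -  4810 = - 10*481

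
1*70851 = 70851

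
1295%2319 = 1295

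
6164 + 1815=7979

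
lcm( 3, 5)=15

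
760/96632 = 95/12079 = 0.01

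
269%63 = 17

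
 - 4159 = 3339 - 7498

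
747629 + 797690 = 1545319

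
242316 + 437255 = 679571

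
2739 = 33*83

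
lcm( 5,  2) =10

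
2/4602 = 1/2301  =  0.00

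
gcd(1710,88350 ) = 570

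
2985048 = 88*33921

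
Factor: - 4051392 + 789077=-3262315 = -5^1*7^1 * 83^1 * 1123^1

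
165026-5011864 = -4846838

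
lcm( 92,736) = 736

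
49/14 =7/2 = 3.50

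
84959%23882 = 13313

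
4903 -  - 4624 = 9527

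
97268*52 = 5057936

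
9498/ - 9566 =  - 4749/4783 =- 0.99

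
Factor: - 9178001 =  - 7^1*1311143^1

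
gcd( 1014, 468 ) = 78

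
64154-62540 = 1614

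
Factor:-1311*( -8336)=2^4*3^1* 19^1*23^1*521^1 = 10928496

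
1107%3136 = 1107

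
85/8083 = 85/8083 = 0.01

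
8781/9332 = 8781/9332 = 0.94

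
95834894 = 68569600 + 27265294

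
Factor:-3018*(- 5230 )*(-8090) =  - 2^3*3^1*5^2*503^1*523^1*809^1 = - 127693692600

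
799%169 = 123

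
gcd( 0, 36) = 36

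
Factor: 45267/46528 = 2^ ( - 6)*3^1*79^1*191^1*727^( - 1 )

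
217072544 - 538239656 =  - 321167112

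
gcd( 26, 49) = 1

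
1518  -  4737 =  - 3219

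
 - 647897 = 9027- 656924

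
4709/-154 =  - 31+65/154 = - 30.58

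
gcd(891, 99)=99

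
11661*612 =7136532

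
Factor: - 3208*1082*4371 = -15171985776 = -2^4*3^1*31^1*47^1*401^1*541^1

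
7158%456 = 318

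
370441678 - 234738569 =135703109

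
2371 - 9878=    - 7507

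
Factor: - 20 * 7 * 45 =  -6300 = - 2^2*3^2  *5^2*7^1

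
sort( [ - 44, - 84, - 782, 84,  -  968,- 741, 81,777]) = [ - 968,-782, - 741, - 84, - 44,81, 84,  777]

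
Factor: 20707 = 20707^1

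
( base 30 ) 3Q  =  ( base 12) 98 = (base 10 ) 116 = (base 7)224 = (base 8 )164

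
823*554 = 455942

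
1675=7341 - 5666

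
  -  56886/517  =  -111 + 501/517= - 110.03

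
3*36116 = 108348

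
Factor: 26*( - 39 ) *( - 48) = 2^5*3^2 * 13^2 = 48672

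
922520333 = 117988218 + 804532115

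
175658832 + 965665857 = 1141324689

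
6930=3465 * 2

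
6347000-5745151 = 601849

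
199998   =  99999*2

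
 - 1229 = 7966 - 9195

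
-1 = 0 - 1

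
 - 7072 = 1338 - 8410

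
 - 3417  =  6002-9419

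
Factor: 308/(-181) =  - 2^2*7^1  *  11^1*  181^ ( - 1)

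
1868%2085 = 1868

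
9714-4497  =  5217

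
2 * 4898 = 9796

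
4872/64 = 609/8 = 76.12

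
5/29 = 5/29 = 0.17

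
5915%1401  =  311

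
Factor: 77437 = 211^1 * 367^1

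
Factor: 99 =3^2*11^1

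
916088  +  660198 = 1576286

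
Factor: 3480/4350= 4/5 =2^2 * 5^( - 1)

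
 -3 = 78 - 81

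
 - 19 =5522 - 5541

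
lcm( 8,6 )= 24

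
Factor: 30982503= 3^1 * 103^1*100267^1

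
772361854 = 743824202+28537652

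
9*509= 4581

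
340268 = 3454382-3114114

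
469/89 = 469/89 = 5.27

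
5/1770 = 1/354 = 0.00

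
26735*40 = 1069400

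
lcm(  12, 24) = 24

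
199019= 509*391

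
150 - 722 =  - 572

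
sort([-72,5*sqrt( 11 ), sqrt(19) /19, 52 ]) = [-72,sqrt( 19 ) /19, 5*sqrt(11),52] 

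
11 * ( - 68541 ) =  - 753951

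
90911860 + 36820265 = 127732125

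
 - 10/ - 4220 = 1/422 = 0.00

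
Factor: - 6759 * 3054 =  - 2^1 *3^3 * 509^1*751^1 = - 20641986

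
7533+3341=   10874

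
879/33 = 26 + 7/11 = 26.64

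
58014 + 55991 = 114005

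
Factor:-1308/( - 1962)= 2^1*3^(-1) = 2/3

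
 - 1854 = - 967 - 887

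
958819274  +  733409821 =1692229095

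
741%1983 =741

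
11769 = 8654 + 3115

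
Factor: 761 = 761^1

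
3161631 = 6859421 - 3697790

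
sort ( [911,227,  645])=[ 227, 645, 911 ]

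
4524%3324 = 1200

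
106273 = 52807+53466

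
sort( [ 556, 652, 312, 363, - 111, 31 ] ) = [ - 111, 31,312, 363, 556,652] 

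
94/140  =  47/70=0.67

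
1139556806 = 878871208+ 260685598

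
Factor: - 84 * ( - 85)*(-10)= -71400 = -2^3 * 3^1 * 5^2*7^1*17^1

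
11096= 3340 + 7756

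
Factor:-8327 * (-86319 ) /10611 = 3^ (-1 )*11^1*23^1*131^( - 1)*139^1*757^1  =  26621419/393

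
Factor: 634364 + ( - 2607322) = -2^1*13^1*75883^1 = -1972958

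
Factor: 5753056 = 2^5*37^1*43^1*113^1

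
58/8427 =58/8427=0.01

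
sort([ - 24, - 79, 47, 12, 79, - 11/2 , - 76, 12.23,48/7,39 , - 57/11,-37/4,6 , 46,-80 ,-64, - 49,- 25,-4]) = [-80, - 79, - 76, - 64, - 49,-25,  -  24, - 37/4,-11/2,  -  57/11, - 4,6, 48/7,12,  12.23,  39,46, 47,79 ] 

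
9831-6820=3011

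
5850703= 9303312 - 3452609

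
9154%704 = 2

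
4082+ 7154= 11236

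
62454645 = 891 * 70095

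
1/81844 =1/81844 = 0.00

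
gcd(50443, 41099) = 73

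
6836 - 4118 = 2718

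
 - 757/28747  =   - 1 + 27990/28747 = - 0.03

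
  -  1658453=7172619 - 8831072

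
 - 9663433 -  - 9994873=331440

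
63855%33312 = 30543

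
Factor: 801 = 3^2 *89^1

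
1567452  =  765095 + 802357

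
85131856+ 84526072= 169657928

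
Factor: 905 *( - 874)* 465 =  - 2^1*3^1*5^2*19^1*23^1*31^1*181^1  =  -367801050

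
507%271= 236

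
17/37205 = 17/37205 = 0.00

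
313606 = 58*5407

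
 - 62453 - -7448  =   - 55005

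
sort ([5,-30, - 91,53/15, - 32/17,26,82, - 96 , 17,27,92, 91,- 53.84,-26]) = [ - 96,-91, - 53.84,- 30, - 26, - 32/17,53/15 , 5,17,26, 27,82,91, 92]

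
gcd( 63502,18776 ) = 2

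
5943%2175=1593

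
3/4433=3/4433 = 0.00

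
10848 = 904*12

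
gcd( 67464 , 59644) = 4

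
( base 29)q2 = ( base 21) 1f0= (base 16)2f4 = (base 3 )1001000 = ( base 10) 756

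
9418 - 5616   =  3802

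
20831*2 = 41662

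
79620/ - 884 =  - 91 + 206/221 = -90.07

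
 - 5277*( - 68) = 358836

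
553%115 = 93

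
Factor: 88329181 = 43^1 * 83^1*24749^1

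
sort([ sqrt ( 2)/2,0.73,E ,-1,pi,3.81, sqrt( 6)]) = [ - 1,sqrt( 2 )/2,0.73,sqrt(6 ), E , pi,3.81]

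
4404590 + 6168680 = 10573270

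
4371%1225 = 696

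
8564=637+7927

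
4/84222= 2/42111 =0.00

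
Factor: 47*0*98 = 0^1  =  0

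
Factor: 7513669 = 7513669^1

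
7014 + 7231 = 14245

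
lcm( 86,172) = 172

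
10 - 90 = -80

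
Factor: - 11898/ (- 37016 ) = 9/28 = 2^(-2 )*3^2*7^( - 1 )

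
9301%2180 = 581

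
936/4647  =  312/1549 = 0.20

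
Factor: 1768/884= 2^1= 2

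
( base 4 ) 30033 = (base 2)1100001111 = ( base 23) 1B1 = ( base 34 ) N1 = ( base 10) 783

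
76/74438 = 38/37219 = 0.00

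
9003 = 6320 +2683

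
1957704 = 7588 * 258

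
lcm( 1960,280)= 1960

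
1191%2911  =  1191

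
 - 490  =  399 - 889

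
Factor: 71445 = 3^1*5^1*11^1*433^1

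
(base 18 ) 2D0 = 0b1101110010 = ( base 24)1CI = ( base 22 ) 1I2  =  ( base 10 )882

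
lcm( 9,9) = 9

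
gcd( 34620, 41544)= 6924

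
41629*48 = 1998192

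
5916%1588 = 1152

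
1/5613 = 1/5613  =  0.00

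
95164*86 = 8184104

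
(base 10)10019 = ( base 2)10011100100011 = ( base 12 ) 596b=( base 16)2723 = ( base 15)2e7e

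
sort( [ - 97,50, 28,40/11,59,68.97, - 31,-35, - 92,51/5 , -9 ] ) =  [ - 97,-92, - 35,-31,-9,40/11,51/5, 28, 50, 59, 68.97 ] 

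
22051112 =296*74497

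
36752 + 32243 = 68995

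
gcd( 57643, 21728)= 1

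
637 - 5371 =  - 4734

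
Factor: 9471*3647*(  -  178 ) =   -  6148251186 =-  2^1*3^1 * 7^2*11^1*41^1 * 89^1*521^1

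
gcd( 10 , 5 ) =5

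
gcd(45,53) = 1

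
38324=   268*143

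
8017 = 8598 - 581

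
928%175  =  53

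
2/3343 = 2/3343 =0.00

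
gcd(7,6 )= 1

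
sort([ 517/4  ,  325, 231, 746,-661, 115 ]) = [ - 661, 115, 517/4, 231 , 325, 746]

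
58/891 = 58/891 =0.07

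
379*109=41311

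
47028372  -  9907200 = 37121172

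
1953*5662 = 11057886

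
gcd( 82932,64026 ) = 6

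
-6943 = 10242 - 17185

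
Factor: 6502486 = 2^1*3251243^1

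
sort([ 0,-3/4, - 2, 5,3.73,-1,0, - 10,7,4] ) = [ -10,  -  2,-1, - 3/4, 0, 0,3.73 , 4,  5,7]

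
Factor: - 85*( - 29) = 2465=5^1*17^1*29^1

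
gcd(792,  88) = 88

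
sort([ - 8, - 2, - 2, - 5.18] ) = [ - 8, - 5.18 ,- 2, - 2]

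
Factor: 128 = 2^7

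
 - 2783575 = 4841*( - 575 ) 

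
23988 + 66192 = 90180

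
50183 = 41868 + 8315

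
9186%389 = 239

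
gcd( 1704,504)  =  24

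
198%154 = 44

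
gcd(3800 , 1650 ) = 50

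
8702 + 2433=11135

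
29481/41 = 719 + 2/41 = 719.05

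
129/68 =129/68  =  1.90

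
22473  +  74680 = 97153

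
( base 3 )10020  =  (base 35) 2h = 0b1010111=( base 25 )3c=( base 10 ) 87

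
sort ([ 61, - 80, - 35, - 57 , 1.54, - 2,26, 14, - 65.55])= [-80, - 65.55, - 57, - 35, - 2,1.54,14,26, 61] 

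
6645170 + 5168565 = 11813735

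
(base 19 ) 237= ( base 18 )27C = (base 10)786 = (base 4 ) 30102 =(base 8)1422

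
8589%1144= 581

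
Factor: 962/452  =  481/226 = 2^(-1 )*13^1*37^1*113^( - 1)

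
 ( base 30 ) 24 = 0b1000000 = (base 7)121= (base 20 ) 34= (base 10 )64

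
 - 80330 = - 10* 8033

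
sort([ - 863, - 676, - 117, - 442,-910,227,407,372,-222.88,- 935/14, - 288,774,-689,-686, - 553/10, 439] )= [-910,-863 ,-689,-686,-676,-442, - 288, - 222.88, - 117,  -  935/14, - 553/10,227,372,407,439, 774 ]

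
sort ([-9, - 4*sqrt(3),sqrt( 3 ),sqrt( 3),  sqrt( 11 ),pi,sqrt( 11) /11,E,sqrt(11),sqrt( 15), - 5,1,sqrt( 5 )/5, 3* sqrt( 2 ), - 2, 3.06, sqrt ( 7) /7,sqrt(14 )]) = [ - 9  , - 4*sqrt( 3), - 5, - 2, sqrt( 11 ) /11, sqrt( 7 ) /7, sqrt(5 )/5, 1, sqrt( 3), sqrt( 3 ),  E,3.06,pi, sqrt( 11 ),sqrt( 11 ),sqrt ( 14), sqrt(15),  3*sqrt(2) ] 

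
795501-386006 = 409495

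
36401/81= 36401/81 = 449.40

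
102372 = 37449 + 64923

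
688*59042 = 40620896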